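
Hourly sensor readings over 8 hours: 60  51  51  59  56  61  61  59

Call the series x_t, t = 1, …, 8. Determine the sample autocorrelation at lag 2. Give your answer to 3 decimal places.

Mean x̄ = (60 + 51 + 51 + 59 + 56 + 61 + 61 + 59)/8 = 57.2500
Σ(x_t−x̄)(x_{t+2}−x̄) = (-17.1875) + (-10.9375) + (7.8125) + (6.5625) + (-4.6875) + (6.5625) = -11.8750
Denominator Σ(x_t−x̄)² = 121.5000
r_2 = -11.8750 / 121.5000 = -0.098

-0.098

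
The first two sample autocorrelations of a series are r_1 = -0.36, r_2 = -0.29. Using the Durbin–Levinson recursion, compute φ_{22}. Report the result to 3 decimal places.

-0.482

φ_{22} = (r_2 − r_1²) / (1 − r_1²)
r_1² = (-0.36)² = 0.1296
Numerator = -0.29 − 0.1296 = -0.4196; denominator = 1 − 0.1296 = 0.8704
φ_{22} = -0.4196 / 0.8704 = -0.482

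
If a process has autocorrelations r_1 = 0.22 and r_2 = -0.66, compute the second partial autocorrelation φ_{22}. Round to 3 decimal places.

φ_{22} = (r_2 − r_1²) / (1 − r_1²)
r_1² = (0.22)² = 0.0484
Numerator = -0.66 − 0.0484 = -0.7084; denominator = 1 − 0.0484 = 0.9516
φ_{22} = -0.7084 / 0.9516 = -0.744

-0.744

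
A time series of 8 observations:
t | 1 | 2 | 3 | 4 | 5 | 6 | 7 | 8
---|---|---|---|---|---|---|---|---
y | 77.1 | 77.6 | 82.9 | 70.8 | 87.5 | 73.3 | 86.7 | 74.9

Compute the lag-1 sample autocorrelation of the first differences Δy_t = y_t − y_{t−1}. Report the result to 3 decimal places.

-0.869

First differences Δy: 0.5, 5.3, -12.1, 16.7, -14.2, 13.4, -11.8
Mean of differences = -0.3143
Numerator Σ(Δy_t−Δȳ)(Δy_{t+1}−Δȳ) = -846.3288
Denominator Σ(Δy_t−Δȳ)² = 973.3886
r_1(Δy) = -846.3288 / 973.3886 = -0.869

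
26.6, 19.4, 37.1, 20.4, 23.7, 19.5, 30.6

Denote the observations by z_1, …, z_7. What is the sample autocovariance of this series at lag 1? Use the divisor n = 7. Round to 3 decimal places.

-21.221

Mean z̄ = (26.6 + 19.4 + 37.1 + 20.4 + 23.7 + 19.5 + 30.6)/7 = 25.3286
Deviations: 1.2714, -5.9286, 11.7714, -4.9286, -1.6286, -5.8286, 5.2714
Σ_{t=1}^{6}(z_t−z̄)(z_{t+1}−z̄) = -148.5480
γ_1 = -148.5480 / 7 = -21.221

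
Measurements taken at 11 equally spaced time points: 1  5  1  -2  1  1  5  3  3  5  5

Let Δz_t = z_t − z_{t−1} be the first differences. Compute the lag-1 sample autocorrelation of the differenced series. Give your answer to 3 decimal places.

First differences Δz: 4, -4, -3, 3, 0, 4, -2, 0, 2, 0
Mean of differences = 0.4000
Numerator Σ(Δz_t−Δz̄)(Δz_{t+1}−Δz̄) = -21.1600
Denominator Σ(Δz_t−Δz̄)² = 72.4000
r_1(Δz) = -21.1600 / 72.4000 = -0.292

-0.292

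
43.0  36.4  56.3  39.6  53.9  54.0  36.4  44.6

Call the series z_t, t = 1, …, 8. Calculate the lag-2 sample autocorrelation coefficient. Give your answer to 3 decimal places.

Mean z̄ = (43.0 + 36.4 + 56.3 + 39.6 + 53.9 + 54.0 + 36.4 + 44.6)/8 = 45.5250
Deviations from mean: -2.5250, -9.1250, 10.7750, -5.9250, 8.3750, 8.4750, -9.1250, -0.9250
Σ(z_t−z̄)(z_{t+2}−z̄) = (-27.2069) + (54.0656) + (90.2406) + (-50.2144) + (-76.4219) + (-7.8394) = -17.3763
Denominator Σ(z_t−z̄)² = 466.9350
r_2 = -17.3763 / 466.9350 = -0.037

-0.037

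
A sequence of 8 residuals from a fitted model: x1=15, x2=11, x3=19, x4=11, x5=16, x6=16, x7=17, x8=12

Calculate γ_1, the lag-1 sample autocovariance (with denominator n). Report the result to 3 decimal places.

-4.893

Mean x̄ = (15 + 11 + 19 + 11 + 16 + 16 + 17 + 12)/8 = 14.6250
Σ_{t=1}^{7}(x_t−x̄)(x_{t+1}−x̄) = -39.1406
γ_1 = -39.1406 / 8 = -4.893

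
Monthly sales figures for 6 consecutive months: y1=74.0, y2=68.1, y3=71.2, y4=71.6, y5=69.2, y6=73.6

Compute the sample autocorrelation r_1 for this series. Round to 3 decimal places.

Mean ȳ = (74.0 + 68.1 + 71.2 + 71.6 + 69.2 + 73.6)/6 = 71.2833
Deviations from mean: 2.7167, -3.1833, -0.0833, 0.3167, -2.0833, 2.3167
Numerator Σ_{t=1}^{5}(y_t−ȳ)(y_{t+1}−ȳ) = -13.8953
Denominator Σ(y_t−ȳ)² = 27.3283
r_1 = -13.8953 / 27.3283 = -0.508

-0.508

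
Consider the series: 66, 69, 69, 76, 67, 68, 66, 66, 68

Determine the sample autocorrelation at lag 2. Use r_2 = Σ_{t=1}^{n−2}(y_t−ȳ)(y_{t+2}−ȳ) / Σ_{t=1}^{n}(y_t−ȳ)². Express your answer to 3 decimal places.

0.061

Mean ȳ = (66 + 69 + 69 + 76 + 67 + 68 + 66 + 66 + 68)/9 = 68.3333
Σ(y_t−ȳ)(y_{t+2}−ȳ) = (-1.5556) + (5.1111) + (-0.8889) + (-2.5556) + (3.1111) + (0.7778) + (0.7778) = 4.7778
Denominator Σ(y_t−ȳ)² = 78.0000
r_2 = 4.7778 / 78.0000 = 0.061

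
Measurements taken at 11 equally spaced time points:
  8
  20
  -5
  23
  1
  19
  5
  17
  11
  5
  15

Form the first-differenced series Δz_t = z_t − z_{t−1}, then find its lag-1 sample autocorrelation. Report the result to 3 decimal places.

-0.878

First differences Δz: 12, -25, 28, -22, 18, -14, 12, -6, -6, 10
Mean of differences = 0.7000
Numerator Σ(Δz_t−Δz̄)(Δz_{t+1}−Δz̄) = -2517.9900
Denominator Σ(Δz_t−Δz̄)² = 2868.1000
r_1(Δz) = -2517.9900 / 2868.1000 = -0.878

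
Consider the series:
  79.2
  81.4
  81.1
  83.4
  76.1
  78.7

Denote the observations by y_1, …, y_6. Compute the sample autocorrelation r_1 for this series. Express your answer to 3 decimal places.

-0.124

Mean ȳ = (79.2 + 81.4 + 81.1 + 83.4 + 76.1 + 78.7)/6 = 79.9833
Deviations from mean: -0.7833, 1.4167, 1.1167, 3.4167, -3.8833, -1.2833
Numerator Σ_{t=1}^{5}(y_t−ȳ)(y_{t+1}−ȳ) = -3.9969
Denominator Σ(y_t−ȳ)² = 32.2683
r_1 = -3.9969 / 32.2683 = -0.124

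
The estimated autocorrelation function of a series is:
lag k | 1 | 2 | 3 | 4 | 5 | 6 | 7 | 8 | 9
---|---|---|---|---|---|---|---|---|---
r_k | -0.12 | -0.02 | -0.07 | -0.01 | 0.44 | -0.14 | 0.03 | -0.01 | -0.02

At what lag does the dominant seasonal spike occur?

5

The largest autocorrelation is r_5 = 0.44; the remaining lags stay at or below 0.03.
The dominant spike at lag 5 indicates a seasonal period of 5.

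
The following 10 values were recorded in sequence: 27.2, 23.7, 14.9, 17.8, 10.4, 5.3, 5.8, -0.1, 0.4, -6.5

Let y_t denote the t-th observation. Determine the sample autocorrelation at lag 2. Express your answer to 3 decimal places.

Mean ȳ = (27.2 + 23.7 + 14.9 + 17.8 + 10.4 + 5.3 + 5.8 − 0.1 + 0.4 − 6.5)/10 = 9.8900
Numerator Σ_{t=1}^{8}(y_t−ȳ)(y_{t+2}−ȳ) = 408.5268
Denominator Σ(y_t−ȳ)² = 1074.5690
r_2 = 408.5268 / 1074.5690 = 0.380

0.380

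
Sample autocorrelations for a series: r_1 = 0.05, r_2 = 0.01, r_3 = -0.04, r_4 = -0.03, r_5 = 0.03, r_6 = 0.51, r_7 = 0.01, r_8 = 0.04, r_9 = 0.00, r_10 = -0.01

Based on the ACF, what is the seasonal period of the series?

6

The largest autocorrelation is r_6 = 0.51; the remaining lags stay at or below 0.05.
The dominant spike at lag 6 indicates a seasonal period of 6.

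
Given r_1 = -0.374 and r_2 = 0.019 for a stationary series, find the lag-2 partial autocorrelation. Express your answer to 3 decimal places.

-0.141

φ_{22} = (r_2 − r_1²) / (1 − r_1²)
r_1² = (-0.374)² = 0.139876
Numerator = 0.019 − 0.1399 = -0.1209; denominator = 1 − 0.1399 = 0.8601
φ_{22} = -0.1209 / 0.8601 = -0.141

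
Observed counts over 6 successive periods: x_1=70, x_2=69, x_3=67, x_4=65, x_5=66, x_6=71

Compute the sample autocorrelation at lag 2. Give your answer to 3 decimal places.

-0.429

Mean x̄ = (70 + 69 + 67 + 65 + 66 + 71)/6 = 68.0000
Deviations from mean: 2.0000, 1.0000, -1.0000, -3.0000, -2.0000, 3.0000
Σ(x_t−x̄)(x_{t+2}−x̄) = (-2.0000) + (-3.0000) + (2.0000) + (-9.0000) = -12.0000
Denominator Σ(x_t−x̄)² = 28.0000
r_2 = -12.0000 / 28.0000 = -0.429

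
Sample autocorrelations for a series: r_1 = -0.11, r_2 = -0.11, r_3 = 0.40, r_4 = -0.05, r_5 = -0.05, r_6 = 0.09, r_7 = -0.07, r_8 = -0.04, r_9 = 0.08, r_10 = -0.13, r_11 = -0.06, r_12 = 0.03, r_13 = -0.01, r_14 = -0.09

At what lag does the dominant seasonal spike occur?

The largest autocorrelation is r_3 = 0.40; the remaining lags stay at or below 0.09.
The dominant spike at lag 3 indicates a seasonal period of 3.

3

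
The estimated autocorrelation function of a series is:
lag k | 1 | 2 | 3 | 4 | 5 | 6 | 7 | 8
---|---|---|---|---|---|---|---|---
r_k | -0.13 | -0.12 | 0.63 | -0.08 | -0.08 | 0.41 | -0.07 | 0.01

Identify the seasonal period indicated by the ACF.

3

The largest autocorrelation is r_3 = 0.63, with a weaker echo at lag 6 (0.41); the remaining lags stay at or below 0.01.
The dominant spike at lag 3 indicates a seasonal period of 3.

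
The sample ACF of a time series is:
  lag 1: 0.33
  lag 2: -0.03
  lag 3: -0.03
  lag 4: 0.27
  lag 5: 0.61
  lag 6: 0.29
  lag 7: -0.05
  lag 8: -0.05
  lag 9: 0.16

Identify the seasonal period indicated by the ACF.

5

The largest autocorrelation is r_5 = 0.61; the remaining lags stay at or below 0.33.
The dominant spike at lag 5 indicates a seasonal period of 5.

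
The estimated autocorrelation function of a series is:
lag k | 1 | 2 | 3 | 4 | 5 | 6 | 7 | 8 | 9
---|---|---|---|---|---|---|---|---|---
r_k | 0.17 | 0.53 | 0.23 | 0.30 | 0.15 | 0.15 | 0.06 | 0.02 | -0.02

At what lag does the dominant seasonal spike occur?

The largest autocorrelation is r_2 = 0.53, with a weaker echo at lag 4 (0.30); the remaining lags stay at or below 0.23.
The dominant spike at lag 2 indicates a seasonal period of 2.

2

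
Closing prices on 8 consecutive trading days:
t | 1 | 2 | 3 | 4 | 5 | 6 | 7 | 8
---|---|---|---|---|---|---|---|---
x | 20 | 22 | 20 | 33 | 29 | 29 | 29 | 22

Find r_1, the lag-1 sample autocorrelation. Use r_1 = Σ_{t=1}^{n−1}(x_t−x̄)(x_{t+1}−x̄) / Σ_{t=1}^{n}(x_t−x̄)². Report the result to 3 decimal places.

Mean x̄ = (20 + 22 + 20 + 33 + 29 + 29 + 29 + 22)/8 = 25.5000
Deviations from mean: -5.5000, -3.5000, -5.5000, 7.5000, 3.5000, 3.5000, 3.5000, -3.5000
Numerator Σ_{t=1}^{7}(x_t−x̄)(x_{t+1}−x̄) = 35.7500
Denominator Σ(x_t−x̄)² = 178.0000
r_1 = 35.7500 / 178.0000 = 0.201

0.201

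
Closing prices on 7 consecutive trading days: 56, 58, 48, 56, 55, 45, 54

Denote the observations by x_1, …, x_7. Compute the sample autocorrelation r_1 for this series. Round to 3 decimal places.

-0.311

Mean x̄ = (56 + 58 + 48 + 56 + 55 + 45 + 54)/7 = 53.1429
Numerator Σ_{t=1}^{6}(x_t−x̄)(x_{t+1}−x̄) = -42.5918
Denominator Σ(x_t−x̄)² = 136.8571
r_1 = -42.5918 / 136.8571 = -0.311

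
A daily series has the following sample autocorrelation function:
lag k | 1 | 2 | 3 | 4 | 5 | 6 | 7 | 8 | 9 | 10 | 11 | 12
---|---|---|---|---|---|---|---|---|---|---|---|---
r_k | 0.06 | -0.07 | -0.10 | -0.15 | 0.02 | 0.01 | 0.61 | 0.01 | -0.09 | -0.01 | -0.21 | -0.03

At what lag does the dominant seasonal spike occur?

The largest autocorrelation is r_7 = 0.61; the remaining lags stay at or below 0.06.
The dominant spike at lag 7 indicates a seasonal period of 7.

7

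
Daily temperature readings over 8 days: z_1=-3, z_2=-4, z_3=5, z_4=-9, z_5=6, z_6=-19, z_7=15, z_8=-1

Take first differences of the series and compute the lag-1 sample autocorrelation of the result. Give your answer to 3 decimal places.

-0.835

First differences Δz: -1, 9, -14, 15, -25, 34, -16
Mean of differences = 0.2857
Numerator Σ(Δz_t−Δz̄)(Δz_{t+1}−Δz̄) = -2119.5102
Denominator Σ(Δz_t−Δz̄)² = 2539.4286
r_1(Δz) = -2119.5102 / 2539.4286 = -0.835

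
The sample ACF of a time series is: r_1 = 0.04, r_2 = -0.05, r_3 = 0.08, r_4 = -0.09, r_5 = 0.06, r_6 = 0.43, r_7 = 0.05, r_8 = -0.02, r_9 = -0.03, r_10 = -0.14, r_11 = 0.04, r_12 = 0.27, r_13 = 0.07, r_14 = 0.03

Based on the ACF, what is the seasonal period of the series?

6

The largest autocorrelation is r_6 = 0.43, with a weaker echo at lag 12 (0.27); the remaining lags stay at or below 0.08.
The dominant spike at lag 6 indicates a seasonal period of 6.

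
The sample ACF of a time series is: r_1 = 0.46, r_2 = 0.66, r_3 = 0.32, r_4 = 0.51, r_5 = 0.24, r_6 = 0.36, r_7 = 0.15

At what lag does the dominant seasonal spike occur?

The largest autocorrelation is r_2 = 0.66, with a weaker echo at lag 4 (0.51); the remaining lags stay at or below 0.46.
The dominant spike at lag 2 indicates a seasonal period of 2.

2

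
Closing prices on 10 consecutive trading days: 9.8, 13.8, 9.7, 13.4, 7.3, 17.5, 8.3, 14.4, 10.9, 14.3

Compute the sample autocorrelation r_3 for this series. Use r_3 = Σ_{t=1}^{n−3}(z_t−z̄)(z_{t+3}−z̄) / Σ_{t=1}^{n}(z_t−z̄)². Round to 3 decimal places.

-0.591

Mean z̄ = (9.8 + 13.8 + 9.7 + 13.4 + 7.3 + 17.5 + 8.3 + 14.4 + 10.9 + 14.3)/10 = 11.9400
Σ(z_t−z̄)(z_{t+3}−z̄) = (-3.1244) + (-8.6304) + (-12.4544) + (-5.3144) + (-11.4144) + (-5.7824) + (-8.5904) = -55.3108
Denominator Σ(z_t−z̄)² = 93.5840
r_3 = -55.3108 / 93.5840 = -0.591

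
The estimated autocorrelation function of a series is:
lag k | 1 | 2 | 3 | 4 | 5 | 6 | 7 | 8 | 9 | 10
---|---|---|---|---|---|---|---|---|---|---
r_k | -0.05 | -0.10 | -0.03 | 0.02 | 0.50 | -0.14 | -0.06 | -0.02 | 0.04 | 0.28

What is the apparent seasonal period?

The largest autocorrelation is r_5 = 0.50, with a weaker echo at lag 10 (0.28); the remaining lags stay at or below 0.04.
The dominant spike at lag 5 indicates a seasonal period of 5.

5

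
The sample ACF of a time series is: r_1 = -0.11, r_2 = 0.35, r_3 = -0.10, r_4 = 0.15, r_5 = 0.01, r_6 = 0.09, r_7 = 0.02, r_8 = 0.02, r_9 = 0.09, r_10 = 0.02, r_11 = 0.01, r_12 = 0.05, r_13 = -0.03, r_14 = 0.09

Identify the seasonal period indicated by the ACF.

2

The largest autocorrelation is r_2 = 0.35, with a weaker echo at lag 4 (0.15); the remaining lags stay at or below 0.09.
The dominant spike at lag 2 indicates a seasonal period of 2.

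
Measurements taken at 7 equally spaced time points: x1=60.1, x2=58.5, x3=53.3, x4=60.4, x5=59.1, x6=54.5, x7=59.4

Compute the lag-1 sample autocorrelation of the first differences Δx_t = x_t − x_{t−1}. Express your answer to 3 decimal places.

-0.433

First differences Δx: -1.6, -5.2, 7.1, -1.3, -4.6, 4.9
Mean of differences = -0.1167
Numerator Σ(Δx_t−Δx̄)(Δx_{t+1}−Δx̄) = -54.8703
Denominator Σ(Δx_t−Δx̄)² = 126.7883
r_1(Δx) = -54.8703 / 126.7883 = -0.433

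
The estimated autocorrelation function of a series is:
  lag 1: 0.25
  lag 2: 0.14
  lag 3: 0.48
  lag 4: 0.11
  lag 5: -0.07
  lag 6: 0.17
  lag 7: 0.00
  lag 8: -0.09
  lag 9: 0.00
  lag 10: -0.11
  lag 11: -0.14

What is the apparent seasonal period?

The largest autocorrelation is r_3 = 0.48; the remaining lags stay at or below 0.25. The elevated value at lag 1 (0.25), dropping to 0.14 at lag 2, reflects decaying short-term dependence rather than seasonality.
The dominant spike at lag 3 indicates a seasonal period of 3.

3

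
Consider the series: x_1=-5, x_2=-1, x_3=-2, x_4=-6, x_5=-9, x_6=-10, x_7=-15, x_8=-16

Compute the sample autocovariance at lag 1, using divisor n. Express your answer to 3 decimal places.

18.125

Mean x̄ = (-5 − 1 − 2 − 6 − 9 − 10 − 15 − 16)/8 = -8.0000
Σ_{t=1}^{7}(x_t−x̄)(x_{t+1}−x̄) = 145.0000
γ_1 = 145.0000 / 8 = 18.125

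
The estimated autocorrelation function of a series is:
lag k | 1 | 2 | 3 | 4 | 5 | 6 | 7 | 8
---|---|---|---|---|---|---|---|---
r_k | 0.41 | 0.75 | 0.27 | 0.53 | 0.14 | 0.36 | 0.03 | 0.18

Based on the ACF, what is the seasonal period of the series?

The largest autocorrelation is r_2 = 0.75, with a weaker echo at lag 4 (0.53); the remaining lags stay at or below 0.41.
The dominant spike at lag 2 indicates a seasonal period of 2.

2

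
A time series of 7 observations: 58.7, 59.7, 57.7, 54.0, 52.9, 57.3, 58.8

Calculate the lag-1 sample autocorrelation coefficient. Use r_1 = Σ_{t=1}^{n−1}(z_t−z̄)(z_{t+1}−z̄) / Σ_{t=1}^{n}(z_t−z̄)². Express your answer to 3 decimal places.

Mean z̄ = (58.7 + 59.7 + 57.7 + 54.0 + 52.9 + 57.3 + 58.8)/7 = 57.0143
Σ(z_t−z̄)(z_{t+1}−z̄) = (4.5273) + (1.8416) + (-2.0669) + (12.4016) + (-1.1755) + (0.5102) = 16.0384
Denominator Σ(z_t−z̄)² = 39.8086
r_1 = 16.0384 / 39.8086 = 0.403

0.403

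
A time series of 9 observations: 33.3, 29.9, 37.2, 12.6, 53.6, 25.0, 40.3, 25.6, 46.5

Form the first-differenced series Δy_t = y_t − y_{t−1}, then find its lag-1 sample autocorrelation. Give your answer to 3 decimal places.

First differences Δy: -3.4, 7.3, -24.6, 41.0, -28.6, 15.3, -14.7, 20.9
Mean of differences = 1.6500
Numerator Σ(Δy_t−Δȳ)(Δy_{t+1}−Δȳ) = -3350.9475
Denominator Σ(Δy_t−Δȳ)² = 4034.1800
r_1(Δy) = -3350.9475 / 4034.1800 = -0.831

-0.831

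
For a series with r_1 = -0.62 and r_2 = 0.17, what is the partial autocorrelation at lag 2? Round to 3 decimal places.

φ_{22} = (r_2 − r_1²) / (1 − r_1²)
r_1² = (-0.62)² = 0.3844
Numerator = 0.17 − 0.3844 = -0.2144; denominator = 1 − 0.3844 = 0.6156
φ_{22} = -0.2144 / 0.6156 = -0.348

-0.348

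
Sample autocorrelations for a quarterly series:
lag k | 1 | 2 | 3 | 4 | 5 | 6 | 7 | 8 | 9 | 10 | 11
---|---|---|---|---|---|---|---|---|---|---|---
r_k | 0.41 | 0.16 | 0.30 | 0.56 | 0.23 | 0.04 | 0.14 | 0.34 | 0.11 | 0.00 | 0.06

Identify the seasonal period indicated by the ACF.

The largest autocorrelation is r_4 = 0.56; the remaining lags stay at or below 0.41. The elevated value at lag 1 (0.41), dropping to 0.16 at lag 2, reflects decaying short-term dependence rather than seasonality.
The dominant spike at lag 4 indicates a seasonal period of 4.

4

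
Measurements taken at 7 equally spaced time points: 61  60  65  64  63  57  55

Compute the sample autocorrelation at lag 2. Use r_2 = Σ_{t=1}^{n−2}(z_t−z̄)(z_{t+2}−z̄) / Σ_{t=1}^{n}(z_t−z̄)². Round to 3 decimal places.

-0.204

Mean z̄ = (61 + 60 + 65 + 64 + 63 + 57 + 55)/7 = 60.7143
Deviations from mean: 0.2857, -0.7143, 4.2857, 3.2857, 2.2857, -3.7143, -5.7143
Numerator Σ_{t=1}^{5}(z_t−z̄)(z_{t+2}−z̄) = -16.5918
Denominator Σ(z_t−z̄)² = 81.4286
r_2 = -16.5918 / 81.4286 = -0.204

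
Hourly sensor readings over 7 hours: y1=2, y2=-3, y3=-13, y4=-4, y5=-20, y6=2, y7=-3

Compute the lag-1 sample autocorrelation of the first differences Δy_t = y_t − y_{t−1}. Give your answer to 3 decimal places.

-0.665

First differences Δy: -5, -10, 9, -16, 22, -5
Mean of differences = -0.8333
Numerator Σ(Δy_t−Δȳ)(Δy_{t+1}−Δȳ) = -642.5278
Denominator Σ(Δy_t−Δȳ)² = 966.8333
r_1(Δy) = -642.5278 / 966.8333 = -0.665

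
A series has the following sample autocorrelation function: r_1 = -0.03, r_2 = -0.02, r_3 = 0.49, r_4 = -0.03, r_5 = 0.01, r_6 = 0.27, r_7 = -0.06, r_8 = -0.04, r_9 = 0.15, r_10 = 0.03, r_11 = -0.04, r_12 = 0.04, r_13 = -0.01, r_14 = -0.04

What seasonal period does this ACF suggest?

The largest autocorrelation is r_3 = 0.49, with weaker echoes at lags 6 (0.27) and 9 (0.15); the remaining lags stay at or below 0.04.
The dominant spike at lag 3 indicates a seasonal period of 3.

3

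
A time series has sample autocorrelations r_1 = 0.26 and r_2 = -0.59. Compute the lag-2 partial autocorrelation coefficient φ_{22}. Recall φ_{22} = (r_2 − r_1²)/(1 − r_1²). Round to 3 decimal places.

-0.705

φ_{22} = (r_2 − r_1²) / (1 − r_1²)
r_1² = (0.26)² = 0.0676
Numerator = -0.59 − 0.0676 = -0.6576; denominator = 1 − 0.0676 = 0.9324
φ_{22} = -0.6576 / 0.9324 = -0.705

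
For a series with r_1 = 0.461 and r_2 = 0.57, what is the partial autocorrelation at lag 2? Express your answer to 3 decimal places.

φ_{22} = (r_2 − r_1²) / (1 − r_1²)
r_1² = (0.461)² = 0.212521
Numerator = 0.57 − 0.2125 = 0.3575; denominator = 1 − 0.2125 = 0.7875
φ_{22} = 0.3575 / 0.7875 = 0.454

0.454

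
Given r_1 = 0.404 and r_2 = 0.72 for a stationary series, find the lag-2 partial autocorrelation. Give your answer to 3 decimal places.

φ_{22} = (r_2 − r_1²) / (1 − r_1²)
r_1² = (0.404)² = 0.163216
Numerator = 0.72 − 0.1632 = 0.5568; denominator = 1 − 0.1632 = 0.8368
φ_{22} = 0.5568 / 0.8368 = 0.665

0.665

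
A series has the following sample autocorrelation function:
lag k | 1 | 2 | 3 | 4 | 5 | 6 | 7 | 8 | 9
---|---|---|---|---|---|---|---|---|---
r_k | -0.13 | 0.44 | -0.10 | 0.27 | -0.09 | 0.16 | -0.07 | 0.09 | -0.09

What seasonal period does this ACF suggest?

2

The largest autocorrelation is r_2 = 0.44, with weaker echoes at lags 4 (0.27) and 6 (0.16); the remaining lags stay at or below 0.09.
The dominant spike at lag 2 indicates a seasonal period of 2.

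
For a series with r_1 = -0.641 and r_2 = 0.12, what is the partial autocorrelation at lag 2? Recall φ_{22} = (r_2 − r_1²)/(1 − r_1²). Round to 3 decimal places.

φ_{22} = (r_2 − r_1²) / (1 − r_1²)
r_1² = (-0.641)² = 0.410881
Numerator = 0.12 − 0.4109 = -0.2909; denominator = 1 − 0.4109 = 0.5891
φ_{22} = -0.2909 / 0.5891 = -0.494

-0.494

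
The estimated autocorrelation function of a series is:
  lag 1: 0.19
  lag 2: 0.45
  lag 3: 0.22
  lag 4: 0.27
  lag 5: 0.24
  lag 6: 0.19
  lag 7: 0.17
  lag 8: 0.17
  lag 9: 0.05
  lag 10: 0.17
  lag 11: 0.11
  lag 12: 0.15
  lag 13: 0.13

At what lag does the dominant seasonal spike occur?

2

The largest autocorrelation is r_2 = 0.45, with a weaker echo at lag 4 (0.27); the remaining lags stay at or below 0.24.
The dominant spike at lag 2 indicates a seasonal period of 2.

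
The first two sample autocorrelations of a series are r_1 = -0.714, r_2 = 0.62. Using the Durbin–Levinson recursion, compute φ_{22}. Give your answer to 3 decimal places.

0.225

φ_{22} = (r_2 − r_1²) / (1 − r_1²)
r_1² = (-0.714)² = 0.509796
Numerator = 0.62 − 0.5098 = 0.1102; denominator = 1 − 0.5098 = 0.4902
φ_{22} = 0.1102 / 0.4902 = 0.225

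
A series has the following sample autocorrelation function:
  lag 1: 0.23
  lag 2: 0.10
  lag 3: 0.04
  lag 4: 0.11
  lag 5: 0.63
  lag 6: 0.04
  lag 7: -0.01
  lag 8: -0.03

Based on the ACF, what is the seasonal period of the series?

The largest autocorrelation is r_5 = 0.63; the remaining lags stay at or below 0.23. The elevated value at lag 1 (0.23), dropping to 0.10 at lag 2, reflects decaying short-term dependence rather than seasonality.
The dominant spike at lag 5 indicates a seasonal period of 5.

5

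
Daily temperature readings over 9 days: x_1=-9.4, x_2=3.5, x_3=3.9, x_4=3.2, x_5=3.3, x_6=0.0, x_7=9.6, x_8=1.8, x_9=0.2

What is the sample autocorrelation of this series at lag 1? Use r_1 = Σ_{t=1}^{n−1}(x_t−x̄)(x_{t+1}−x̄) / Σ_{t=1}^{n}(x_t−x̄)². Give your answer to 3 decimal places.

-0.133

Mean x̄ = (-9.4 + 3.5 + 3.9 + 3.2 + 3.3 + 0.0 + 9.6 + 1.8 + 0.2)/9 = 1.7889
Numerator Σ_{t=1}^{8}(x_t−x̄)(x_{t+1}−x̄) = -27.0290
Denominator Σ(x_t−x̄)² = 203.5889
r_1 = -27.0290 / 203.5889 = -0.133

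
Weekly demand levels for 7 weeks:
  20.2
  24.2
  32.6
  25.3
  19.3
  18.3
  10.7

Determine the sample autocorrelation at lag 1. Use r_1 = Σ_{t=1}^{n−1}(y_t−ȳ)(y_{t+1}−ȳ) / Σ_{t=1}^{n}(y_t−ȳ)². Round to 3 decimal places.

0.365

Mean ȳ = (20.2 + 24.2 + 32.6 + 25.3 + 19.3 + 18.3 + 10.7)/7 = 21.5143
Deviations from mean: -1.3143, 2.6857, 11.0857, 3.7857, -2.2143, -3.2143, -10.8143
Σ(y_t−ȳ)(y_{t+1}−ȳ) = (-3.5298) + (29.7731) + (41.9673) + (-8.3827) + (7.1173) + (34.7602) = 101.7055
Denominator Σ(y_t−ȳ)² = 278.3486
r_1 = 101.7055 / 278.3486 = 0.365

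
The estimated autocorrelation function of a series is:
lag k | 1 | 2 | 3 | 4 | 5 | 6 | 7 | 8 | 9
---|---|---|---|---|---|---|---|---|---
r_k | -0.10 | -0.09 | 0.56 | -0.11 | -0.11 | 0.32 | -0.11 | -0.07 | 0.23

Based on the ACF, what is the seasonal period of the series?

3

The largest autocorrelation is r_3 = 0.56, with weaker echoes at lags 6 (0.32) and 9 (0.23); the remaining lags stay at or below -0.07.
The dominant spike at lag 3 indicates a seasonal period of 3.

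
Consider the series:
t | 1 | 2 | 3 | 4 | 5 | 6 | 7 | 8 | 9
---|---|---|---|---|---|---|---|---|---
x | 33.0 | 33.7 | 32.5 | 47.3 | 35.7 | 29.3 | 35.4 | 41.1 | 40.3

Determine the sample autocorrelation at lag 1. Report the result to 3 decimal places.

Mean x̄ = (33.0 + 33.7 + 32.5 + 47.3 + 35.7 + 29.3 + 35.4 + 41.1 + 40.3)/9 = 36.4778
Numerator Σ_{t=1}^{8}(x_t−x̄)(x_{t+1}−x̄) = -4.7516
Denominator Σ(x_t−x̄)² = 242.0156
r_1 = -4.7516 / 242.0156 = -0.020

-0.020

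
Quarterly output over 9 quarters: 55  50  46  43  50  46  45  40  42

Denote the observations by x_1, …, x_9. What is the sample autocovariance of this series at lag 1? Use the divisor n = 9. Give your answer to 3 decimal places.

Mean x̄ = (55 + 50 + 46 + 43 + 50 + 46 + 45 + 40 + 42)/9 = 46.3333
Σ_{t=1}^{8}(x_t−x̄)(x_{t+1}−x̄) = 54.5556
γ_1 = 54.5556 / 9 = 6.062

6.062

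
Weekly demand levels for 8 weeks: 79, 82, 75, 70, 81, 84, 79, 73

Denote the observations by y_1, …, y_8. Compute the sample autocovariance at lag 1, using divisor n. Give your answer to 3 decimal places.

1.420

Mean ȳ = (79 + 82 + 75 + 70 + 81 + 84 + 79 + 73)/8 = 77.8750
Deviations: 1.1250, 4.1250, -2.8750, -7.8750, 3.1250, 6.1250, 1.1250, -4.8750
Σ_{t=1}^{7}(y_t−ȳ)(y_{t+1}−ȳ) = 11.3594
γ_1 = 11.3594 / 8 = 1.420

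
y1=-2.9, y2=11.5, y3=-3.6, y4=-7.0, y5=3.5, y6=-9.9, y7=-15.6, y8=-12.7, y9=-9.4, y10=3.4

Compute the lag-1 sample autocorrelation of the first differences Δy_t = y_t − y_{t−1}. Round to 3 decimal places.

-0.229

First differences Δy: 14.4, -15.1, -3.4, 10.5, -13.4, -5.7, 2.9, 3.3, 12.8
Mean of differences = 0.7000
Numerator Σ(Δy_t−Δȳ)(Δy_{t+1}−Δȳ) = -216.7000
Denominator Σ(Δy_t−Δȳ)² = 947.9600
r_1(Δy) = -216.7000 / 947.9600 = -0.229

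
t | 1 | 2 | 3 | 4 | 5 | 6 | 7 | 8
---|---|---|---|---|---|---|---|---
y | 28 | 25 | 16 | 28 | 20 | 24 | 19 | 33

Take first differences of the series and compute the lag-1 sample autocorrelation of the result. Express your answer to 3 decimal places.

First differences Δy: -3, -9, 12, -8, 4, -5, 14
Mean of differences = 0.7143
Numerator Σ(Δy_t−Δȳ)(Δy_{t+1}−Δȳ) = -295.2245
Denominator Σ(Δy_t−Δȳ)² = 531.4286
r_1(Δy) = -295.2245 / 531.4286 = -0.556

-0.556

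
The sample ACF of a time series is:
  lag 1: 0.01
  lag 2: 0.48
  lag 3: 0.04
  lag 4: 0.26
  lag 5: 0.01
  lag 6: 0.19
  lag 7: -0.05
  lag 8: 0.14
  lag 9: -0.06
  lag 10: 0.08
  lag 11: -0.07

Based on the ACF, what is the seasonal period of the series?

The largest autocorrelation is r_2 = 0.48, with weaker echoes at lags 4 (0.26) and 6 (0.19); the remaining lags stay at or below 0.14.
The dominant spike at lag 2 indicates a seasonal period of 2.

2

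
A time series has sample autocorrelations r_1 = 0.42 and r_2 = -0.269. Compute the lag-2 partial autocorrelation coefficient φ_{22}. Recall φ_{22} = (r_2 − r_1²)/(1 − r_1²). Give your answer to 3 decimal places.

φ_{22} = (r_2 − r_1²) / (1 − r_1²)
r_1² = (0.42)² = 0.1764
Numerator = -0.269 − 0.1764 = -0.4454; denominator = 1 − 0.1764 = 0.8236
φ_{22} = -0.4454 / 0.8236 = -0.541

-0.541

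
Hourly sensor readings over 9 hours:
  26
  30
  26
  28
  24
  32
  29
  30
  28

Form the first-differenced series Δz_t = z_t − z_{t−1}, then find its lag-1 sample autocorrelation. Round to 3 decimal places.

First differences Δz: 4, -4, 2, -4, 8, -3, 1, -2
Mean of differences = 0.2500
Numerator Σ(Δz_t−Δz̄)(Δz_{t+1}−Δz̄) = -93.0625
Denominator Σ(Δz_t−Δz̄)² = 129.5000
r_1(Δz) = -93.0625 / 129.5000 = -0.719

-0.719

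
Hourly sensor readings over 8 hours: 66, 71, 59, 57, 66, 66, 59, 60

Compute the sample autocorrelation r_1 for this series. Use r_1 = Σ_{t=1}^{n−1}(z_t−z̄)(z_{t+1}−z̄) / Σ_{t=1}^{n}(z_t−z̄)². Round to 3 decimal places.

0.042

Mean z̄ = (66 + 71 + 59 + 57 + 66 + 66 + 59 + 60)/8 = 63.0000
Deviations from mean: 3.0000, 8.0000, -4.0000, -6.0000, 3.0000, 3.0000, -4.0000, -3.0000
Numerator Σ_{t=1}^{7}(z_t−z̄)(z_{t+1}−z̄) = 7.0000
Denominator Σ(z_t−z̄)² = 168.0000
r_1 = 7.0000 / 168.0000 = 0.042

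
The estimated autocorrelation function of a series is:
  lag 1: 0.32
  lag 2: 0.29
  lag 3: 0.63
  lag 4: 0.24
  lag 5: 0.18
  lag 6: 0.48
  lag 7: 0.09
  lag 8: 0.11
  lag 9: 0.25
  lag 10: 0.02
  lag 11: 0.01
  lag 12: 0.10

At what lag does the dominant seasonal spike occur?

3

The largest autocorrelation is r_3 = 0.63, with a weaker echo at lag 6 (0.48); the remaining lags stay at or below 0.32. The elevated value at lag 1 (0.32), dropping to 0.29 at lag 2, reflects decaying short-term dependence rather than seasonality.
The dominant spike at lag 3 indicates a seasonal period of 3.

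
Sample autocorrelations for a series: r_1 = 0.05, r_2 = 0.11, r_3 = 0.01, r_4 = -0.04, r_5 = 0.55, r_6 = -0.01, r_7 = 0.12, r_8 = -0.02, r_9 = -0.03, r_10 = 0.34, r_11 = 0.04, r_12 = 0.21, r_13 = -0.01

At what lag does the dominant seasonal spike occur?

5

The largest autocorrelation is r_5 = 0.55, with a weaker echo at lag 10 (0.34); the remaining lags stay at or below 0.21.
The dominant spike at lag 5 indicates a seasonal period of 5.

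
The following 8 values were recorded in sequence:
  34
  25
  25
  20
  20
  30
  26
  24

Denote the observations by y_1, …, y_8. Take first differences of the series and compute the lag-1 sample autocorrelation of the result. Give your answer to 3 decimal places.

First differences Δy: -9, 0, -5, 0, 10, -4, -2
Mean of differences = -1.4286
Numerator Σ(Δy_t−Δȳ)(Δy_{t+1}−Δȳ) = -32.6122
Denominator Σ(Δy_t−Δȳ)² = 211.7143
r_1(Δy) = -32.6122 / 211.7143 = -0.154

-0.154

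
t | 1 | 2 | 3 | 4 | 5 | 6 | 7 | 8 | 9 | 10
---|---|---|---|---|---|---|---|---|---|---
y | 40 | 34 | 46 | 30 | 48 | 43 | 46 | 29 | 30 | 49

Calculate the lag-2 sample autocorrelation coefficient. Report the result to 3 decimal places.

-0.113

Mean ȳ = (40 + 34 + 46 + 30 + 48 + 43 + 46 + 29 + 30 + 49)/10 = 39.5000
Numerator Σ_{t=1}^{8}(y_t−ȳ)(y_{t+2}−ȳ) = -65.5000
Denominator Σ(y_t−ȳ)² = 580.5000
r_2 = -65.5000 / 580.5000 = -0.113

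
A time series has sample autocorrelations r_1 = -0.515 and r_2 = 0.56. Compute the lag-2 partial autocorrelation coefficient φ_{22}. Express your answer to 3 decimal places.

0.401

φ_{22} = (r_2 − r_1²) / (1 − r_1²)
r_1² = (-0.515)² = 0.265225
Numerator = 0.56 − 0.2652 = 0.2948; denominator = 1 − 0.2652 = 0.7348
φ_{22} = 0.2948 / 0.7348 = 0.401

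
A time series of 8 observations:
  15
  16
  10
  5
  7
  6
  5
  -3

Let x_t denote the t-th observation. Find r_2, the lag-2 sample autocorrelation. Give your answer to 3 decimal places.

0.066

Mean x̄ = (15 + 16 + 10 + 5 + 7 + 6 + 5 − 3)/8 = 7.6250
Σ(x_t−x̄)(x_{t+2}−x̄) = (17.5156) + (-21.9844) + (-1.4844) + (4.2656) + (1.6406) + (17.2656) = 17.2188
Denominator Σ(x_t−x̄)² = 259.8750
r_2 = 17.2188 / 259.8750 = 0.066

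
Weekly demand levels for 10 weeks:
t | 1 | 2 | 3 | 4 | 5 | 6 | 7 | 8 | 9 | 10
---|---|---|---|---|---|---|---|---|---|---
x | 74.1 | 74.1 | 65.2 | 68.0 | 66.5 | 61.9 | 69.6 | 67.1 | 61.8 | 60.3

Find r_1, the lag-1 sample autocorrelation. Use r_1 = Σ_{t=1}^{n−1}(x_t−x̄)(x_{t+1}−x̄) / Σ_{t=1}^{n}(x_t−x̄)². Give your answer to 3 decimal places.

0.281

Mean x̄ = (74.1 + 74.1 + 65.2 + 68.0 + 66.5 + 61.9 + 69.6 + 67.1 + 61.8 + 60.3)/10 = 66.8600
Numerator Σ_{t=1}^{9}(x_t−x̄)(x_{t+1}−x̄) = 58.9284
Denominator Σ(x_t−x̄)² = 209.8240
r_1 = 58.9284 / 209.8240 = 0.281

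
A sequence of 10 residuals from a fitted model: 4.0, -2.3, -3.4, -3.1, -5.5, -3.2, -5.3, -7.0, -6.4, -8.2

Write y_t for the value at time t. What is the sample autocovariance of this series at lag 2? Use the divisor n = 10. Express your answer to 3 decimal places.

Mean ȳ = (4.0 − 2.3 − 3.4 − 3.1 − 5.5 − 3.2 − 5.3 − 7.0 − 6.4 − 8.2)/10 = -4.0400
Σ_{t=1}^{8}(y_t−ȳ)(y_{t+2}−ȳ) = 21.2768
γ_2 = 21.2768 / 10 = 2.128

2.128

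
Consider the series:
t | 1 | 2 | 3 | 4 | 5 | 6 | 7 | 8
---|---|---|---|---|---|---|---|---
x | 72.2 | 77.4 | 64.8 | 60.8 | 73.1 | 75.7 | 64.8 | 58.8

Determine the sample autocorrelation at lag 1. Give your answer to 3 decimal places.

Mean x̄ = (72.2 + 77.4 + 64.8 + 60.8 + 73.1 + 75.7 + 64.8 + 58.8)/8 = 68.4500
Deviations from mean: 3.7500, 8.9500, -3.6500, -7.6500, 4.6500, 7.2500, -3.6500, -9.6500
Σ(x_t−x̄)(x_{t+1}−x̄) = (33.5625) + (-32.6675) + (27.9225) + (-35.5725) + (33.7125) + (-26.4625) + (35.2225) = 35.7175
Denominator Σ(x_t−x̄)² = 346.6400
r_1 = 35.7175 / 346.6400 = 0.103

0.103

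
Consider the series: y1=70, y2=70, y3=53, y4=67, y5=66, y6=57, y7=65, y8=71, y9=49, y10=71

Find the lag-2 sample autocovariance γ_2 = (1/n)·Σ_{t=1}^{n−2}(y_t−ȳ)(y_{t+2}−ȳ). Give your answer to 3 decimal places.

Mean ȳ = (70 + 70 + 53 + 67 + 66 + 57 + 65 + 71 + 49 + 71)/10 = 63.9000
Σ_{t=1}^{8}(y_t−ȳ)(y_{t+2}−ȳ) = -104.5200
γ_2 = -104.5200 / 10 = -10.452

-10.452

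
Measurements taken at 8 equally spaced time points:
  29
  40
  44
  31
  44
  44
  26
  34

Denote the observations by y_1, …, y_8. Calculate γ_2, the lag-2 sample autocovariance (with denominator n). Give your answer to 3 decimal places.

Mean ȳ = (29 + 40 + 44 + 31 + 44 + 44 + 26 + 34)/8 = 36.5000
Σ_{t=1}^{6}(y_t−ȳ)(y_{t+2}−ȳ) = -158.0000
γ_2 = -158.0000 / 8 = -19.750

-19.750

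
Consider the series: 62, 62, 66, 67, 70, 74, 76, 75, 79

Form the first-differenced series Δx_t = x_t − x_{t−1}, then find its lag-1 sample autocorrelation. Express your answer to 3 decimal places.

First differences Δx: 0, 4, 1, 3, 4, 2, -1, 4
Mean of differences = 2.1250
Numerator Σ(Δx_t−Δx̄)(Δx_{t+1}−Δx̄) = -11.1406
Denominator Σ(Δx_t−Δx̄)² = 26.8750
r_1(Δx) = -11.1406 / 26.8750 = -0.415

-0.415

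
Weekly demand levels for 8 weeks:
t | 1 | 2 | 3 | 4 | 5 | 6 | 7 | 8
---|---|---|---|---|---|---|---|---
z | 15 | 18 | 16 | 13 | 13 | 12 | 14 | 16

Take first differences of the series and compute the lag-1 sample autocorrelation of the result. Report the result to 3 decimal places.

First differences Δz: 3, -2, -3, 0, -1, 2, 2
Mean of differences = 0.1429
Numerator Σ(Δz_t−Δz̄)(Δz_{t+1}−Δz̄) = 2.5510
Denominator Σ(Δz_t−Δz̄)² = 30.8571
r_1(Δz) = 2.5510 / 30.8571 = 0.083

0.083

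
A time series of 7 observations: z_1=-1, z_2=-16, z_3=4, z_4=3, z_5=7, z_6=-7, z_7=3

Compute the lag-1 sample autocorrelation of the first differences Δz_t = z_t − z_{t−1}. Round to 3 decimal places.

First differences Δz: -15, 20, -1, 4, -14, 10
Mean of differences = 0.6667
Numerator Σ(Δz_t−Δz̄)(Δz_{t+1}−Δz̄) = -526.4444
Denominator Σ(Δz_t−Δz̄)² = 935.3333
r_1(Δz) = -526.4444 / 935.3333 = -0.563

-0.563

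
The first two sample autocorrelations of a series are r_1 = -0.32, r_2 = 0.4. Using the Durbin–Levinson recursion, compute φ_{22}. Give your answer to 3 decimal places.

φ_{22} = (r_2 − r_1²) / (1 − r_1²)
r_1² = (-0.32)² = 0.1024
Numerator = 0.4 − 0.1024 = 0.2976; denominator = 1 − 0.1024 = 0.8976
φ_{22} = 0.2976 / 0.8976 = 0.332

0.332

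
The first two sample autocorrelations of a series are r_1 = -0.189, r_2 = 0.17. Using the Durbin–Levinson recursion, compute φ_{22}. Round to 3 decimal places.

φ_{22} = (r_2 − r_1²) / (1 − r_1²)
r_1² = (-0.189)² = 0.035721
Numerator = 0.17 − 0.0357 = 0.1343; denominator = 1 − 0.0357 = 0.9643
φ_{22} = 0.1343 / 0.9643 = 0.139

0.139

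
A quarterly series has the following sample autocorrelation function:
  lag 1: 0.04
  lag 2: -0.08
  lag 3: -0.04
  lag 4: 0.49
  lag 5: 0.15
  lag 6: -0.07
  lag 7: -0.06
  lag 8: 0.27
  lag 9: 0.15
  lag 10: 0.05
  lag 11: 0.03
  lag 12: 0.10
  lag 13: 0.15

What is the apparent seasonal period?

4

The largest autocorrelation is r_4 = 0.49, with a weaker echo at lag 8 (0.27); the remaining lags stay at or below 0.15.
The dominant spike at lag 4 indicates a seasonal period of 4.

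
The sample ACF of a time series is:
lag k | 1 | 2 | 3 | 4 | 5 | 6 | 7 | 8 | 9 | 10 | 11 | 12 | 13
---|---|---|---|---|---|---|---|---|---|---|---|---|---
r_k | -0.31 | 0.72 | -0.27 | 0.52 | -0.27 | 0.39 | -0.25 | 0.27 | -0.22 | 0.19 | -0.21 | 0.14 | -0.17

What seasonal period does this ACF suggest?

2

The largest autocorrelation is r_2 = 0.72, with weaker echoes at lags 4 (0.52), 6 (0.39), 8 (0.27) and 10 (0.19); the remaining lags stay at or below 0.14.
The dominant spike at lag 2 indicates a seasonal period of 2.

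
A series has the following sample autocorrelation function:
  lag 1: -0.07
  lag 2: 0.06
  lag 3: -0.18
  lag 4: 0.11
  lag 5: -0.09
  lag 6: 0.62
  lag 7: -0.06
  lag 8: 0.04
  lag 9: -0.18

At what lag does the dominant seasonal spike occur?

6

The largest autocorrelation is r_6 = 0.62; the remaining lags stay at or below 0.11.
The dominant spike at lag 6 indicates a seasonal period of 6.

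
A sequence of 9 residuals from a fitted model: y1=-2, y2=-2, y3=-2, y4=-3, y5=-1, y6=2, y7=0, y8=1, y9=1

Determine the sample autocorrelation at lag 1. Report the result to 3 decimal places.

Mean ȳ = (-2 − 2 − 2 − 3 − 1 + 2 + 0 + 1 + 1)/9 = -0.6667
Numerator Σ_{t=1}^{8}(y_t−ȳ)(y_{t+1}−ȳ) = 12.2222
Denominator Σ(y_t−ȳ)² = 24.0000
r_1 = 12.2222 / 24.0000 = 0.509

0.509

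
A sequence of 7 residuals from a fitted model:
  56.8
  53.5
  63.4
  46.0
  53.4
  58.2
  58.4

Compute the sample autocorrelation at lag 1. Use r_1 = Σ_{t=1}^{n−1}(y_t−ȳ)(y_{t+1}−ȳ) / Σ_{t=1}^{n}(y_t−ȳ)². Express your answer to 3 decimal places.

Mean ȳ = (56.8 + 53.5 + 63.4 + 46.0 + 53.4 + 58.2 + 58.4)/7 = 55.6714
Deviations from mean: 1.1286, -2.1714, 7.7286, -9.6714, -2.2714, 2.5286, 2.7286
Numerator Σ_{t=1}^{6}(y_t−ȳ)(y_{t+1}−ȳ) = -70.8551
Denominator Σ(y_t−ȳ)² = 178.2543
r_1 = -70.8551 / 178.2543 = -0.397

-0.397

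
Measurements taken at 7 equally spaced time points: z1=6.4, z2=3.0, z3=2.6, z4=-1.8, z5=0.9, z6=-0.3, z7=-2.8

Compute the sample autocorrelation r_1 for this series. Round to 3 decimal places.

0.251

Mean z̄ = (6.4 + 3.0 + 2.6 − 1.8 + 0.9 − 0.3 − 2.8)/7 = 1.1429
Deviations from mean: 5.2571, 1.8571, 1.4571, -2.9429, -0.2429, -1.4429, -3.9429
Σ(z_t−z̄)(z_{t+1}−z̄) = (9.7633) + (2.7061) + (-4.2882) + (0.7147) + (0.3504) + (5.6890) = 14.9353
Denominator Σ(z_t−z̄)² = 59.5571
r_1 = 14.9353 / 59.5571 = 0.251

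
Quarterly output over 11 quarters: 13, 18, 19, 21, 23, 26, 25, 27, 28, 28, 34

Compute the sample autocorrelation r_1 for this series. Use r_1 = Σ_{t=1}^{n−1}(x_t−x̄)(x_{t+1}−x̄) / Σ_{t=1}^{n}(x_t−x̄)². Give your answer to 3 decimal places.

Mean x̄ = (13 + 18 + 19 + 21 + 23 + 26 + 25 + 27 + 28 + 28 + 34)/11 = 23.8182
Numerator Σ_{t=1}^{10}(x_t−x̄)(x_{t+1}−x̄) = 184.7851
Denominator Σ(x_t−x̄)² = 337.6364
r_1 = 184.7851 / 337.6364 = 0.547

0.547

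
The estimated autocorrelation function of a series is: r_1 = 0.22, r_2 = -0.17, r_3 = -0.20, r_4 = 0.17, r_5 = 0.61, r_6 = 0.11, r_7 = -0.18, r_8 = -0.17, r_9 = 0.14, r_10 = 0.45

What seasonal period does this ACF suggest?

5

The largest autocorrelation is r_5 = 0.61, with a weaker echo at lag 10 (0.45); the remaining lags stay at or below 0.22.
The dominant spike at lag 5 indicates a seasonal period of 5.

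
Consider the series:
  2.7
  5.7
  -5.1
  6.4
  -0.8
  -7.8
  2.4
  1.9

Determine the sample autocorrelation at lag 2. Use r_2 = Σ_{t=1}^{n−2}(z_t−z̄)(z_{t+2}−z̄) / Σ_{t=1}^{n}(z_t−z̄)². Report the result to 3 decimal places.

-0.206

Mean z̄ = (2.7 + 5.7 − 5.1 + 6.4 − 0.8 − 7.8 + 2.4 + 1.9)/8 = 0.6750
Deviations from mean: 2.0250, 5.0250, -5.7750, 5.7250, -1.4750, -8.4750, 1.7250, 1.2250
Σ(z_t−z̄)(z_{t+2}−z̄) = (-11.6944) + (28.7681) + (8.5181) + (-48.5194) + (-2.5444) + (-10.3819) = -35.8538
Denominator Σ(z_t−z̄)² = 173.9550
r_2 = -35.8538 / 173.9550 = -0.206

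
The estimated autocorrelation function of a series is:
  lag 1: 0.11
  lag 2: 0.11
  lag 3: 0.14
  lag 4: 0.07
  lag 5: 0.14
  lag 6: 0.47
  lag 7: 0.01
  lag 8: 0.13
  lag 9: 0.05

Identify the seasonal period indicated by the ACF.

The largest autocorrelation is r_6 = 0.47; the remaining lags stay at or below 0.14.
The dominant spike at lag 6 indicates a seasonal period of 6.

6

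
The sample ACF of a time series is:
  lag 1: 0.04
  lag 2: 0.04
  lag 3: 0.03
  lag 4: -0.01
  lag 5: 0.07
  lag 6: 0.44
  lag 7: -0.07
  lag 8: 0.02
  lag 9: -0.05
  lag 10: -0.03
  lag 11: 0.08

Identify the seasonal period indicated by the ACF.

The largest autocorrelation is r_6 = 0.44; the remaining lags stay at or below 0.08.
The dominant spike at lag 6 indicates a seasonal period of 6.

6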